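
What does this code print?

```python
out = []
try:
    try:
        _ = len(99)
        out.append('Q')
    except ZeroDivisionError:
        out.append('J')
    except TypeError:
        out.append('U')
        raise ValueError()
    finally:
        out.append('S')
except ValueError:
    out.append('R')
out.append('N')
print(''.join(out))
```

Execution trace: 'U' (inner except TypeError) → 'S' (inner finally) → 'R' (outer except ValueError) → 'N' (after the try/except). Output: USRN

Answer: USRN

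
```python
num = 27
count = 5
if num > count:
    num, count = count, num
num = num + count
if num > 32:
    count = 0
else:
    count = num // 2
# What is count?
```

Trace:
`num = 27` → num = 27
`count = 5` → count = 5
`if num > count: ...` → num > count is True → num = 5; count = 27
`num = num + count` → num = 32
`if num > 32: ...` → num > 32 is False, take else branch → count = 16
So count = 16

Answer: 16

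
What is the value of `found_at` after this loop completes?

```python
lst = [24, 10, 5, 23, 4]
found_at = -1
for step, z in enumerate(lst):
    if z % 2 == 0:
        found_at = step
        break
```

First even number index in [24, 10, 5, 23, 4]
`found_at` takes the values: -1 → 0

Answer: 0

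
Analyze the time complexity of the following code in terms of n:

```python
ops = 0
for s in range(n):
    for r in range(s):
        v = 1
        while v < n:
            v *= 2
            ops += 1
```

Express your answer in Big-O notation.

Each loop level contributes: n × n × log n. Multiplying the contributions gives O(n^2 log n).

Answer: O(n^2 log n)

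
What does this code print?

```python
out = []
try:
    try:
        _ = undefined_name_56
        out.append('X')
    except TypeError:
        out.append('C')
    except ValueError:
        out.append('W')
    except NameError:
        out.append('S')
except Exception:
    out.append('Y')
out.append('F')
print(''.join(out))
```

Execution trace: 'S' (inner except NameError) → 'F' (after the try/except). Output: SF

Answer: SF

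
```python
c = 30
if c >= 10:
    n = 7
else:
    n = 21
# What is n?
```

Trace:
`c = 30` → c = 30
`if c >= 10: ...` → c >= 10 is True → n = 7
So n = 7

Answer: 7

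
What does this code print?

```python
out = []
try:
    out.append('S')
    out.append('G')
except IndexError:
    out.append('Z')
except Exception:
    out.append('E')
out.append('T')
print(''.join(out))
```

Execution trace: 'S' (try body) → 'G' (try body, no exception) → 'T' (after the try/except). Output: SGT

Answer: SGT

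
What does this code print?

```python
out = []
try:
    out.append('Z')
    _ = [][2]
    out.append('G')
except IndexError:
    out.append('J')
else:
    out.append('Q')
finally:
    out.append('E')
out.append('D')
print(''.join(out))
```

Execution trace: 'Z' (try body) → 'J' (except IndexError) → 'E' (finally) → 'D' (after the try/except). Output: ZJED

Answer: ZJED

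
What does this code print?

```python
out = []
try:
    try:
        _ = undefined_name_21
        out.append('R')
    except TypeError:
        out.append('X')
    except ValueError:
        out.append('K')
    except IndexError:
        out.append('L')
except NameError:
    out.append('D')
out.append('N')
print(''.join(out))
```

Execution trace: 'D' (outer except NameError) → 'N' (after the try/except). Output: DN

Answer: DN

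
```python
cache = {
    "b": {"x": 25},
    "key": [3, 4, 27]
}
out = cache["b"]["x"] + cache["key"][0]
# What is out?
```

Trace:
`cache = { ...` → cache = {'b': {'x': 25}, 'key': [3, 4, 27]}
`out = cache["b"]["x"] + cache["key"][0]` → out = 28
So out = 28

Answer: 28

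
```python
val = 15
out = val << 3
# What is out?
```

Trace:
`val = 15` → val = 15
`out = val << 3` → out = 120
So out = 120

Answer: 120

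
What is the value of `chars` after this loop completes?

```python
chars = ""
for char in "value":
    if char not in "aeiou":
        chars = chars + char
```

Remove vowels from 'value'
`chars` takes the values: "" → "v" → "vl"

Answer: "vl"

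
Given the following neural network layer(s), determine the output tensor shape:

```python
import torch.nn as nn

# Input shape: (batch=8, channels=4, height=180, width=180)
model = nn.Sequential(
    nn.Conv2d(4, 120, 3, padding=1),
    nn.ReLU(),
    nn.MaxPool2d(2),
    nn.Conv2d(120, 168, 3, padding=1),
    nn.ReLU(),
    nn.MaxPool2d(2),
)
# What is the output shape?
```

Input: (8, 4, 180, 180) -> after first Conv2d: (8, 120, 180, 180) -> after first MaxPool2d: (8, 120, 90, 90) -> after second Conv2d: (8, 168, 90, 90) -> Output: (8, 168, 45, 45)

Answer: (8, 168, 45, 45)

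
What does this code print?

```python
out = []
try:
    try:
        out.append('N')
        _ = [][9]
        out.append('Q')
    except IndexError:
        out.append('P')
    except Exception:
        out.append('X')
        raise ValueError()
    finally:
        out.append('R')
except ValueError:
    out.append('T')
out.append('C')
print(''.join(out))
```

Execution trace: 'N' (inner try body) → 'P' (inner except IndexError) → 'R' (inner finally) → 'C' (after the try/except). Output: NPRC

Answer: NPRC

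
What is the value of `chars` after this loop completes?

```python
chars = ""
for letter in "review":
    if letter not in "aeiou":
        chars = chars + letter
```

Remove vowels from 'review'
`chars` takes the values: "" → "r" → "rv" → "rvw"

Answer: "rvw"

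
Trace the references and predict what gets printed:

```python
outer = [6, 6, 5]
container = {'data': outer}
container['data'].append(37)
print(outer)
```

Key concept: dict holds reference to list.
Step by step:
`outer = [6, 6, 5]` → outer = [6, 6, 5]
`container = {'data': outer}` → container = {'data': [6, 6, 5]}
`container['data'].append(37)` → outer = [6, 6, 5, 37]; container = {'data': [6, 6, 5, 37]}
`print(outer)` → prints [6, 6, 5, 37]

Answer: [6, 6, 5, 37]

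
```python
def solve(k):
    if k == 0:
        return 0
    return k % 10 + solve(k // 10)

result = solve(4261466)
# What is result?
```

Sum of digits of 4261466: 6 + 6 + 4 + 1 + 6 + 2 + 4 = 29

Answer: 29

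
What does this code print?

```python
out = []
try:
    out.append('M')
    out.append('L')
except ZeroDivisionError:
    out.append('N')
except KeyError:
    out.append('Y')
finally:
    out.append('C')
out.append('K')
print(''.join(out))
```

Execution trace: 'M' (try body) → 'L' (try body, no exception) → 'C' (finally) → 'K' (after the try/except). Output: MLCK

Answer: MLCK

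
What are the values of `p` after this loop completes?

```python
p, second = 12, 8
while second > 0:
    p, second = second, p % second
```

GCD of 12 and 8
`p` takes the values: 12 → 8 → 4

Answer: 4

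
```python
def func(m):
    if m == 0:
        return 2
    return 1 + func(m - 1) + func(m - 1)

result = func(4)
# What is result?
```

func(m) = 1 + 2·func(m-1), func(0)=2. Closed form: (2+1)·2^4 - 1 = 47.

Answer: 47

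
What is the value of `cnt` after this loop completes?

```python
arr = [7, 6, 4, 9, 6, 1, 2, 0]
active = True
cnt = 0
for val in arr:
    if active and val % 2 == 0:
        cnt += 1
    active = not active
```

Count even values at even positions
`cnt` takes the values: 0 → 1 → 2 → 3

Answer: 3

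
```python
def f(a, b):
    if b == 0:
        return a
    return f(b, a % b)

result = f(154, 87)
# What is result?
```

f(154, 87) -> f(87, 67) -> f(67, 20) -> f(20, 7) -> f(7, 6) -> f(6, 1) -> f(1, 0) -> 1

Answer: 1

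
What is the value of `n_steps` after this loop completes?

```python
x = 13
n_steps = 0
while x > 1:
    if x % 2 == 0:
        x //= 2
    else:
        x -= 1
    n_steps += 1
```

Steps to reduce 13 to 1
`n_steps` takes the values: 0 → 1 → 2 → 3 → 4 → 5

Answer: 5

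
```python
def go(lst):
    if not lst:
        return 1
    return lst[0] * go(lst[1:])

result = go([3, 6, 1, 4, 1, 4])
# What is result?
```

Product over [3, 6, 1, 4, 1, 4] = 3 * 6 * 1 * 4 * 1 * 4 = 288

Answer: 288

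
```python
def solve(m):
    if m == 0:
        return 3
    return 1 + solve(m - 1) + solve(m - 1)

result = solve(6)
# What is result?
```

solve(m) = 1 + 2·solve(m-1), solve(0)=3. Closed form: (3+1)·2^6 - 1 = 255.

Answer: 255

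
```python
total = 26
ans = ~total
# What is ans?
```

Trace:
`total = 26` → total = 26
`ans = ~total` → ans = -27
So ans = -27

Answer: -27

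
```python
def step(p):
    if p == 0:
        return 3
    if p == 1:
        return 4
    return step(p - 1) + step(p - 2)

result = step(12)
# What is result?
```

Build up from base cases: step(0)=3, step(1)=4, step(2)=7, step(3)=11, step(4)=18, step(5)=29, step(6)=47, ..., step(12)=843

Answer: 843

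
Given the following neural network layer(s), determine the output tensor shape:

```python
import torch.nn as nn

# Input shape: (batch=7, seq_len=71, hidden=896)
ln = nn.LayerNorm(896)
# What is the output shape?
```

Input: (7, 71, 896) -> Output: (7, 71, 896)

Answer: (7, 71, 896)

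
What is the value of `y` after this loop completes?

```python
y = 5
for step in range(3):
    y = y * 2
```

Multiply by 2, 3 times: 5 * 2^3 = 40
`y` takes the values: 5 → 10 → 20 → 40

Answer: 40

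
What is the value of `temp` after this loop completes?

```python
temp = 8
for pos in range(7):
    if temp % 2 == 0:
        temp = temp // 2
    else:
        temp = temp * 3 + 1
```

Collatz-style transformation from 8
`temp` takes the values: 8 → 4 → 2 → 1 → 4 → 2 → 1 → 4

Answer: 4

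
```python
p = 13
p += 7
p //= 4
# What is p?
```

Trace:
`p = 13` → p = 13
`p += 7` → p = 20
`p //= 4` → p = 5
So p = 5

Answer: 5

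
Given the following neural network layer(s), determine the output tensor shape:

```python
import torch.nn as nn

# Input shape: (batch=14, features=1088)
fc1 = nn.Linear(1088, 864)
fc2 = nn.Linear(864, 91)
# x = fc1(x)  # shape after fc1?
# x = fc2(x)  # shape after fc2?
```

Input: (14, 1088) -> after fc1: (14, 864) -> Output: (14, 91)

Answer: (14, 91)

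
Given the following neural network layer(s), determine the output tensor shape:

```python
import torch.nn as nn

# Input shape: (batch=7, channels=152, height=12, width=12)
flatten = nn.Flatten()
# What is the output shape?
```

Input: (7, 152, 12, 12) -> Output: (7, 21888)

Answer: (7, 21888)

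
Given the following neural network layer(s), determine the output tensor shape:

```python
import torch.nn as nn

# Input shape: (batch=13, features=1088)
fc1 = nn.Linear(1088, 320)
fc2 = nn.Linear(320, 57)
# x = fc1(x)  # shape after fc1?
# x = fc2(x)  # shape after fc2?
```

Input: (13, 1088) -> after fc1: (13, 320) -> Output: (13, 57)

Answer: (13, 57)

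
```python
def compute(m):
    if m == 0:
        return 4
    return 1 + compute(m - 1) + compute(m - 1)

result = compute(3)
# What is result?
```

compute(m) = 1 + 2·compute(m-1), compute(0)=4. Closed form: (4+1)·2^3 - 1 = 39.

Answer: 39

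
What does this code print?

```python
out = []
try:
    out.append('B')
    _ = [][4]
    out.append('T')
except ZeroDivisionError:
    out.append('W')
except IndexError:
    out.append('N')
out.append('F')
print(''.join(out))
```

Execution trace: 'B' (try body) → 'N' (except IndexError) → 'F' (after the try/except). Output: BNF

Answer: BNF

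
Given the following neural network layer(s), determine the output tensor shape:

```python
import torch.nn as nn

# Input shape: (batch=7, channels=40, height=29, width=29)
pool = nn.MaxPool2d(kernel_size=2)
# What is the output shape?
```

Input: (7, 40, 29, 29) -> Output: (7, 40, 14, 14)

Answer: (7, 40, 14, 14)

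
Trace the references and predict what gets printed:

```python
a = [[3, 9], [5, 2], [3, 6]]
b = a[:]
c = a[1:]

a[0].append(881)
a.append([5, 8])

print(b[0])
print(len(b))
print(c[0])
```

Key concept: slice with nested mutation.
Step by step:
`a = [[3, 9], [5, 2], [3, 6]]` → a = [[3, 9], [5, 2], [3, 6]]
`b = a[:]` → b = [[3, 9], [5, 2], [3, 6]]
`c = a[1:]` → c = [[5, 2], [3, 6]]
`a[0].append(881)` → a = [[3, 9, 881], [5, 2], [3, 6]]; b = [[3, 9, 881], [5, 2], [3, 6]]
`a.append([5, 8])` → a = [[3, 9, 881], [5, 2], [3, 6], [5, 8]]
`print(b[0])` → prints [3, 9, 881]
`print(len(b))` → prints 3
`print(c[0])` → prints [5, 2]

Answer:
[3, 9, 881]
3
[5, 2]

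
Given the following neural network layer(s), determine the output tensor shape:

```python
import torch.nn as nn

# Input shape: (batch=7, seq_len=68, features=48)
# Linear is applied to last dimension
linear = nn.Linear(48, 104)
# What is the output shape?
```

Input: (7, 68, 48) -> Output: (7, 68, 104)

Answer: (7, 68, 104)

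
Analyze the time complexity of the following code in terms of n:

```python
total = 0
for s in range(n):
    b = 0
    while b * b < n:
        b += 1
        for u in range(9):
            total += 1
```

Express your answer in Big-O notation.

Each loop level contributes: n × √n × 1. Multiplying the contributions gives O(n√n).

Answer: O(n√n)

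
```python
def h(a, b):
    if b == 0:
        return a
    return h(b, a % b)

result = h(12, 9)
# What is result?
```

h(12, 9) -> h(9, 3) -> h(3, 0) -> 3

Answer: 3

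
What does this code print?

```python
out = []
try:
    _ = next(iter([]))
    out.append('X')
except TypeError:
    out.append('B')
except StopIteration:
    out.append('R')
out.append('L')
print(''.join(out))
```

Execution trace: 'R' (except StopIteration) → 'L' (after the try/except). Output: RL

Answer: RL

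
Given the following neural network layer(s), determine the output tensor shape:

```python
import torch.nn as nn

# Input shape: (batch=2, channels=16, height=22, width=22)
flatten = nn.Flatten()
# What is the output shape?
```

Input: (2, 16, 22, 22) -> Output: (2, 7744)

Answer: (2, 7744)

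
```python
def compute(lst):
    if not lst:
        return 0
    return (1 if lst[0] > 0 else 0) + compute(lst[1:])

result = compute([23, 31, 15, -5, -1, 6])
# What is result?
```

Count of positive elements in [23, 31, 15, -5, -1, 6] = 4

Answer: 4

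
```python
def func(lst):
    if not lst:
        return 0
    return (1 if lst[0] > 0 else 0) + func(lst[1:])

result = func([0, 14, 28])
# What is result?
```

Count of positive elements in [0, 14, 28] = 2

Answer: 2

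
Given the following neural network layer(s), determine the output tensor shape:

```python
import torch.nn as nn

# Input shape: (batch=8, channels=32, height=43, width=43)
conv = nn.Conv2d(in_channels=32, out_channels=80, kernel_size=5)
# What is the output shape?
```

Input: (8, 32, 43, 43) -> Output: (8, 80, 39, 39)

Answer: (8, 80, 39, 39)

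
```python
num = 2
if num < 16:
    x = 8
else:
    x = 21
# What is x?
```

Trace:
`num = 2` → num = 2
`if num < 16: ...` → num < 16 is True → x = 8
So x = 8

Answer: 8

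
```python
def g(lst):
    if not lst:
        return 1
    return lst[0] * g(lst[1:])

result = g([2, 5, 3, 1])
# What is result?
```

Product over [2, 5, 3, 1] = 2 * 5 * 3 * 1 = 30

Answer: 30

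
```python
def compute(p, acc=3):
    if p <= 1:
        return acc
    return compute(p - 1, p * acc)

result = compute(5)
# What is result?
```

Accumulator trace (n, acc): (5, 3) -> (4, 15) -> (3, 60) -> (2, 180) -> (1, 360) -> return 360

Answer: 360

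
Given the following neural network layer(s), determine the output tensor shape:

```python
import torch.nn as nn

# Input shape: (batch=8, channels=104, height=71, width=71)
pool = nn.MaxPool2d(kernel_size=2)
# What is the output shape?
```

Input: (8, 104, 71, 71) -> Output: (8, 104, 35, 35)

Answer: (8, 104, 35, 35)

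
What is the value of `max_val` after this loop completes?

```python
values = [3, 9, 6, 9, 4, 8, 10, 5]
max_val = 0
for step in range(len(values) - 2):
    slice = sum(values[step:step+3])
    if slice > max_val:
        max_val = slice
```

Max sum of 3-element window in [3, 9, 6, 9, 4, 8, 10, 5]
`max_val` takes the values: 0 → 18 → 24

Answer: 24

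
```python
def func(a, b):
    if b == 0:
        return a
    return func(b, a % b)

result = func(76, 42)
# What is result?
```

func(76, 42) -> func(42, 34) -> func(34, 8) -> func(8, 2) -> func(2, 0) -> 2

Answer: 2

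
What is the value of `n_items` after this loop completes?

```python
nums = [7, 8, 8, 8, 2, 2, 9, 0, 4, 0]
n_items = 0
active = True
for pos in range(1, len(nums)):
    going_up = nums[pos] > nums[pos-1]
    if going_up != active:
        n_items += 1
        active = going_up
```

Count direction changes in [7, 8, 8, 8, 2, 2, 9, 0, 4, 0]
`n_items` takes the values: 0 → 1 → 2 → 3 → 4 → 5

Answer: 5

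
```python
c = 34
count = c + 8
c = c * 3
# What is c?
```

Trace:
`c = 34` → c = 34
`count = c + 8` → count = 42
`c = c * 3` → c = 102
So c = 102

Answer: 102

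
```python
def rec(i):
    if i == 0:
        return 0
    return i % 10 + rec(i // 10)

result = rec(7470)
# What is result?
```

Sum of digits of 7470: 0 + 7 + 4 + 7 = 18

Answer: 18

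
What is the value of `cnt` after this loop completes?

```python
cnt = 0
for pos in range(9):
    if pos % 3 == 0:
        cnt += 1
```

Count numbers divisible by 3 in range(9)
`cnt` takes the values: 0 → 1 → 2 → 3

Answer: 3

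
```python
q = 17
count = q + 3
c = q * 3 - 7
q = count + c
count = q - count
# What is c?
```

Trace:
`q = 17` → q = 17
`count = q + 3` → count = 20
`c = q * 3 - 7` → c = 44
`q = count + c` → q = 64
`count = q - count` → count = 44
So c = 44

Answer: 44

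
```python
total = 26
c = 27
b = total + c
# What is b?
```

Trace:
`total = 26` → total = 26
`c = 27` → c = 27
`b = total + c` → b = 53
So b = 53

Answer: 53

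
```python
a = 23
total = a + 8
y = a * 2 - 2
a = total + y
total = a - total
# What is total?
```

Trace:
`a = 23` → a = 23
`total = a + 8` → total = 31
`y = a * 2 - 2` → y = 44
`a = total + y` → a = 75
`total = a - total` → total = 44
So total = 44

Answer: 44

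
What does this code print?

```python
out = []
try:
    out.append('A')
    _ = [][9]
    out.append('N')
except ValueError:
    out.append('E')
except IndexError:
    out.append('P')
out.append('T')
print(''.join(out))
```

Execution trace: 'A' (try body) → 'P' (except IndexError) → 'T' (after the try/except). Output: APT

Answer: APT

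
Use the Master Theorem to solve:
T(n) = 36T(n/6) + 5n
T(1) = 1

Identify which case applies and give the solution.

a=36, b=6, f(n)=5n. log_6(36) = 2. Since c=1 < 2, Case 1 applies: T(n) = Θ(n^log_b(a)) = O(n^2).

Answer: O(n^2) - Case 1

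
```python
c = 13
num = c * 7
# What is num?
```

Trace:
`c = 13` → c = 13
`num = c * 7` → num = 91
So num = 91

Answer: 91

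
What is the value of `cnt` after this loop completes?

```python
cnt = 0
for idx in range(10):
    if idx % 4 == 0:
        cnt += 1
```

Count numbers divisible by 4 in range(10)
`cnt` takes the values: 0 → 1 → 2 → 3

Answer: 3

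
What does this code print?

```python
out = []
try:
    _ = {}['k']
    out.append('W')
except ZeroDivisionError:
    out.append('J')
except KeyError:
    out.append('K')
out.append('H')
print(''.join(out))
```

Execution trace: 'K' (except KeyError) → 'H' (after the try/except). Output: KH

Answer: KH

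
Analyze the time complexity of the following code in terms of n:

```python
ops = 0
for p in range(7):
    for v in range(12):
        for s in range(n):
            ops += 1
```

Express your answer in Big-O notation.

Each loop level contributes: 1 × 1 × n. Multiplying the contributions gives O(n).

Answer: O(n)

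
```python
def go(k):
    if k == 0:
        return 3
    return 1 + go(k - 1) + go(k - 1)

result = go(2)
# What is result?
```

go(k) = 1 + 2·go(k-1), go(0)=3. Closed form: (3+1)·2^2 - 1 = 15.

Answer: 15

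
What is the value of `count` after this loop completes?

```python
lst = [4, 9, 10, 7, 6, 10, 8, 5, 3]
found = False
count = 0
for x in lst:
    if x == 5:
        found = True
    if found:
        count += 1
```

Count elements after first 5 in [4, 9, 10, 7, 6, 10, 8, 5, 3]
`count` takes the values: 0 → 1 → 2

Answer: 2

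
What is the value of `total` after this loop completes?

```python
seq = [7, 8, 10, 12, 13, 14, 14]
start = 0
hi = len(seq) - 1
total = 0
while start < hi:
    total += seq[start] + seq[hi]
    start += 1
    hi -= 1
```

Sum of pairs from ends
`total` takes the values: 0 → 21 → 43 → 66

Answer: 66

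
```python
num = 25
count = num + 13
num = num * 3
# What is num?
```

Trace:
`num = 25` → num = 25
`count = num + 13` → count = 38
`num = num * 3` → num = 75
So num = 75

Answer: 75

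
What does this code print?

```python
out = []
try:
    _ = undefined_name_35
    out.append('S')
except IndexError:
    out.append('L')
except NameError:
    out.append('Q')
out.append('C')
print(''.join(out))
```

Execution trace: 'Q' (except NameError) → 'C' (after the try/except). Output: QC

Answer: QC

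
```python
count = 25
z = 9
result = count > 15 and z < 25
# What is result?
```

Trace:
`count = 25` → count = 25
`z = 9` → z = 9
`result = count > 15 and z < 25` → result = True
So result = True

Answer: True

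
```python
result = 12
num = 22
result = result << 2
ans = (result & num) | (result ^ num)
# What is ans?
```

Trace:
`result = 12` → result = 12
`num = 22` → num = 22
`result = result << 2` → result = 48
`ans = (result & num) | (result ^ num)` → ans = 54
So ans = 54

Answer: 54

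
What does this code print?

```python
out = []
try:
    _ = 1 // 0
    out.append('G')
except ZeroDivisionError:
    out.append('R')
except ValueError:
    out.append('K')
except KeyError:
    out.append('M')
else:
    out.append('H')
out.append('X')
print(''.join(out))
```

Execution trace: 'R' (except ZeroDivisionError) → 'X' (after the try/except). Output: RX

Answer: RX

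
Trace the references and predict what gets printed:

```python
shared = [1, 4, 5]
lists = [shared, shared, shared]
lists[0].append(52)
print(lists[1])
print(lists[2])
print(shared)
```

Key concept: list of same reference.
Step by step:
`shared = [1, 4, 5]` → shared = [1, 4, 5]
`lists = [shared, shared, shared]` → lists = [[1, 4, 5], [1, 4, 5], [1, 4, 5]]
`lists[0].append(52)` → shared = [1, 4, 5, 52]; lists = [[1, 4, 5, 52], [1, 4, 5, 52], [1, 4, 5, 52]]
`print(lists[1])` → prints [1, 4, 5, 52]
`print(lists[2])` → prints [1, 4, 5, 52]
`print(shared)` → prints [1, 4, 5, 52]

Answer:
[1, 4, 5, 52]
[1, 4, 5, 52]
[1, 4, 5, 52]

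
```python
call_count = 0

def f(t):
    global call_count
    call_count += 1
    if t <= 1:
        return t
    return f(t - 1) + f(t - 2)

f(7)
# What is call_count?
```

Calls(t) = 1 + Calls(t-1) + Calls(t-2); Calls(0)=Calls(1)=1. For t=7 this gives 41.

Answer: 41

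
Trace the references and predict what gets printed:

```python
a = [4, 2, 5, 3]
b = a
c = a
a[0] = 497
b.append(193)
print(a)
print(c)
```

Key concept: multiple aliases.
Step by step:
`a = [4, 2, 5, 3]` → a = [4, 2, 5, 3]
`b = a` → b = [4, 2, 5, 3] (same object as a)
`c = a` → c = [4, 2, 5, 3] (same object as a, b)
`a[0] = 497` → a = [497, 2, 5, 3] (same object as b, c); b = [497, 2, 5, 3] (same object as a, c); c = [497, 2, 5, 3] (same object as a, b)
`b.append(193)` → a = [497, 2, 5, 3, 193] (same object as b, c); b = [497, 2, 5, 3, 193] (same object as a, c); c = [497, 2, 5, 3, 193] (same object as a, b)
`print(a)` → prints [497, 2, 5, 3, 193]
`print(c)` → prints [497, 2, 5, 3, 193]

Answer:
[497, 2, 5, 3, 193]
[497, 2, 5, 3, 193]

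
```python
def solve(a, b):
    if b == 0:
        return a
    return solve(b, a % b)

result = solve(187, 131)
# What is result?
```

solve(187, 131) -> solve(131, 56) -> solve(56, 19) -> solve(19, 18) -> solve(18, 1) -> solve(1, 0) -> 1

Answer: 1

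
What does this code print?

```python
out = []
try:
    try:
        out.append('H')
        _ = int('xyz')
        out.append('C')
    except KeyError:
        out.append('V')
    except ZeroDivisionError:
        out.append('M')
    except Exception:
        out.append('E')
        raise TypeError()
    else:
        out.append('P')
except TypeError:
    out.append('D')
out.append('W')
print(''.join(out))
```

Execution trace: 'H' (inner try body) → 'E' (inner except Exception) → 'D' (outer except TypeError) → 'W' (after the try/except). Output: HEDW

Answer: HEDW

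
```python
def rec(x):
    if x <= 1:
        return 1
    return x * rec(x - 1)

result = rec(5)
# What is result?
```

rec(5) = 5 * 4 * 3 * 2 * 1 = 120

Answer: 120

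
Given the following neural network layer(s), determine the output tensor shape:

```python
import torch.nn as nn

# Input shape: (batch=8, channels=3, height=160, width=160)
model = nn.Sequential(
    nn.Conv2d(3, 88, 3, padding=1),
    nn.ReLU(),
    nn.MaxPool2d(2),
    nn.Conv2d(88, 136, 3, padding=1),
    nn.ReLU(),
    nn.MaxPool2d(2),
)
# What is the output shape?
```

Input: (8, 3, 160, 160) -> after first Conv2d: (8, 88, 160, 160) -> after first MaxPool2d: (8, 88, 80, 80) -> after second Conv2d: (8, 136, 80, 80) -> Output: (8, 136, 40, 40)

Answer: (8, 136, 40, 40)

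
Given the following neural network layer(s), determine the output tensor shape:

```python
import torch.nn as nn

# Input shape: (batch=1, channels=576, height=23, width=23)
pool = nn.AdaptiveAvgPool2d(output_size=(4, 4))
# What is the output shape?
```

Input: (1, 576, 23, 23) -> Output: (1, 576, 4, 4)

Answer: (1, 576, 4, 4)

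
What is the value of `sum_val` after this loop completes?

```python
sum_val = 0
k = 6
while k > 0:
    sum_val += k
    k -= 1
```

Sum 6 down to 1
`sum_val` takes the values: 0 → 6 → 11 → 15 → 18 → 20 → 21

Answer: 21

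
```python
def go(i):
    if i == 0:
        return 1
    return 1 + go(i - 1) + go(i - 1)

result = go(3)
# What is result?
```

go(i) = 1 + 2·go(i-1), go(0)=1. Closed form: (1+1)·2^3 - 1 = 15.

Answer: 15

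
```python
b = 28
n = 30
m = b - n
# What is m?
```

Trace:
`b = 28` → b = 28
`n = 30` → n = 30
`m = b - n` → m = -2
So m = -2

Answer: -2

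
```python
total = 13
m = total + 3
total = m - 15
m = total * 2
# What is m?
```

Trace:
`total = 13` → total = 13
`m = total + 3` → m = 16
`total = m - 15` → total = 1
`m = total * 2` → m = 2
So m = 2

Answer: 2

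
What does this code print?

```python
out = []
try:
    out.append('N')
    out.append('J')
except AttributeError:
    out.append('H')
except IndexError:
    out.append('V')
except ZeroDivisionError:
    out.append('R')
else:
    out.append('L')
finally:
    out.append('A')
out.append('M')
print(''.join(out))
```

Execution trace: 'N' (try body) → 'J' (try body, no exception) → 'L' (else) → 'A' (finally) → 'M' (after the try/except). Output: NJLAM

Answer: NJLAM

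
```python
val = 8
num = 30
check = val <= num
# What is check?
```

Trace:
`val = 8` → val = 8
`num = 30` → num = 30
`check = val <= num` → check = True
So check = True

Answer: True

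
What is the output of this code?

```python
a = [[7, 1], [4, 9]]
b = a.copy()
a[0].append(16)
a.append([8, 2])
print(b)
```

Key concept: shallow copy with nested lists.
Step by step:
`a = [[7, 1], [4, 9]]` → a = [[7, 1], [4, 9]]
`b = a.copy()` → b = [[7, 1], [4, 9]]
`a[0].append(16)` → a = [[7, 1, 16], [4, 9]]; b = [[7, 1, 16], [4, 9]]
`a.append([8, 2])` → a = [[7, 1, 16], [4, 9], [8, 2]]
`print(b)` → prints [[7, 1, 16], [4, 9]]

Answer: [[7, 1, 16], [4, 9]]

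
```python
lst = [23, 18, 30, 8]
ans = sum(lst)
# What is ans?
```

Trace:
`lst = [23, 18, 30, 8]` → lst = [23, 18, 30, 8]
`ans = sum(lst)` → ans = 79
So ans = 79

Answer: 79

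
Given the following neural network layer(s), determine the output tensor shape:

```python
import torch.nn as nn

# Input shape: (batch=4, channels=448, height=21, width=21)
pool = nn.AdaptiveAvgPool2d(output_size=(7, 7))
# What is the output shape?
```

Input: (4, 448, 21, 21) -> Output: (4, 448, 7, 7)

Answer: (4, 448, 7, 7)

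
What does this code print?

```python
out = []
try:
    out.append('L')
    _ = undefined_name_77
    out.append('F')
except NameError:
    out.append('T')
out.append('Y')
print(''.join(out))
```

Execution trace: 'L' (try body) → 'T' (except NameError) → 'Y' (after the try/except). Output: LTY

Answer: LTY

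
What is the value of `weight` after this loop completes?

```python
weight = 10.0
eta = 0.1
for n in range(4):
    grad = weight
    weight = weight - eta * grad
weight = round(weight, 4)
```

Gradient descent: w = 10.0 * (1 - 0.1)^4
`weight` takes the values: 10.0 → 9.0 → 8.1 → 7.29 → 6.561

Answer: 6.561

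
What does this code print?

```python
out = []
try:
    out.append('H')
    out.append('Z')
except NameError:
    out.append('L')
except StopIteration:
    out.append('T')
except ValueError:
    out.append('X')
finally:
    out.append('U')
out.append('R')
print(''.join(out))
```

Execution trace: 'H' (try body) → 'Z' (try body, no exception) → 'U' (finally) → 'R' (after the try/except). Output: HZUR

Answer: HZUR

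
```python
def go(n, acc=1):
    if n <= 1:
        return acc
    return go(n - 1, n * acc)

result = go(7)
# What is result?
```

Accumulator trace (n, acc): (7, 1) -> (6, 7) -> (5, 42) -> (4, 210) -> (3, 840) -> (2, 2520) -> (1, 5040) -> return 5040

Answer: 5040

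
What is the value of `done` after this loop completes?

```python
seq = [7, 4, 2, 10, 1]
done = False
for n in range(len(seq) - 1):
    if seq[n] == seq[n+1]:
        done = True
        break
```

Check consecutive duplicates in [7, 4, 2, 10, 1]
`done` takes the values: False

Answer: False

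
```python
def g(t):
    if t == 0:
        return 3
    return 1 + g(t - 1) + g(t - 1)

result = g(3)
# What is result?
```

g(t) = 1 + 2·g(t-1), g(0)=3. Closed form: (3+1)·2^3 - 1 = 31.

Answer: 31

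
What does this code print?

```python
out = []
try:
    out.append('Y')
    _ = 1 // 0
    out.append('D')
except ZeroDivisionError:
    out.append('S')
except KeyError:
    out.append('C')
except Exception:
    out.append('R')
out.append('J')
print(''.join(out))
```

Execution trace: 'Y' (try body) → 'S' (except ZeroDivisionError) → 'J' (after the try/except). Output: YSJ

Answer: YSJ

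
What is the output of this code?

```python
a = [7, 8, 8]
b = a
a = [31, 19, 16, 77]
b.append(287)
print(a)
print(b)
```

Key concept: rebinding vs mutation: a is rebound to a new list, b still points at the original.
Step by step:
`a = [7, 8, 8]` → a = [7, 8, 8]
`b = a` → b = [7, 8, 8] (same object as a)
`a = [31, 19, 16, 77]` → a = [31, 19, 16, 77]
`b.append(287)` → b = [7, 8, 8, 287]
`print(a)` → prints [31, 19, 16, 77]
`print(b)` → prints [7, 8, 8, 287]

Answer:
[31, 19, 16, 77]
[7, 8, 8, 287]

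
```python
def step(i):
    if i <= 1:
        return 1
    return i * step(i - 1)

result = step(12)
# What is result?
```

step(12) = 12 * 11 * 10 * 9 * 8 * 7 * 6 * 5 * 4 * 3 * 2 * 1 = 479001600

Answer: 479001600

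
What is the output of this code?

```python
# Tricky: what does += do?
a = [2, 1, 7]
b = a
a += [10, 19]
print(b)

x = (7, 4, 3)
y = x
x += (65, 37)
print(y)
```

Key concept: += behavior differs for mutable vs immutable.
Step by step:
`a = [2, 1, 7]` → a = [2, 1, 7]
`b = a` → b = [2, 1, 7] (same object as a)
`a += [10, 19]` → a = [2, 1, 7, 10, 19] (same object as b); b = [2, 1, 7, 10, 19] (same object as a)
`print(b)` → prints [2, 1, 7, 10, 19]
`x = (7, 4, 3)` → x = (7, 4, 3)
`y = x` → y = (7, 4, 3)
`x += (65, 37)` → x = (7, 4, 3, 65, 37)
`print(y)` → prints (7, 4, 3)

Answer:
[2, 1, 7, 10, 19]
(7, 4, 3)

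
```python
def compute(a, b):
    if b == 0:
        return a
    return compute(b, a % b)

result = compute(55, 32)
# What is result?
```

compute(55, 32) -> compute(32, 23) -> compute(23, 9) -> compute(9, 5) -> compute(5, 4) -> compute(4, 1) -> compute(1, 0) -> 1

Answer: 1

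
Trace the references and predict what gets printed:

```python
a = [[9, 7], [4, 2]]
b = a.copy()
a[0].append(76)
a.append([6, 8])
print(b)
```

Key concept: shallow copy with nested lists.
Step by step:
`a = [[9, 7], [4, 2]]` → a = [[9, 7], [4, 2]]
`b = a.copy()` → b = [[9, 7], [4, 2]]
`a[0].append(76)` → a = [[9, 7, 76], [4, 2]]; b = [[9, 7, 76], [4, 2]]
`a.append([6, 8])` → a = [[9, 7, 76], [4, 2], [6, 8]]
`print(b)` → prints [[9, 7, 76], [4, 2]]

Answer: [[9, 7, 76], [4, 2]]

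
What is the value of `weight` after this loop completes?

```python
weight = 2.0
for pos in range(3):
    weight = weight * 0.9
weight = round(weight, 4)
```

Exponential decay: 2.0 * 0.9^3
`weight` takes the values: 2.0 → 1.8 → 1.62 → 1.458

Answer: 1.458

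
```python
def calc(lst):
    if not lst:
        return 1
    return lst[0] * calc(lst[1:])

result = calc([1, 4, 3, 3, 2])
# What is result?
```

Product over [1, 4, 3, 3, 2] = 1 * 4 * 3 * 3 * 2 = 72

Answer: 72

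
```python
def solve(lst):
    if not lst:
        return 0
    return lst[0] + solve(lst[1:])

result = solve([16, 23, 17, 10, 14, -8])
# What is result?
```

16 + 23 + 17 + 10 + 14 + (-8) + 0 = 72

Answer: 72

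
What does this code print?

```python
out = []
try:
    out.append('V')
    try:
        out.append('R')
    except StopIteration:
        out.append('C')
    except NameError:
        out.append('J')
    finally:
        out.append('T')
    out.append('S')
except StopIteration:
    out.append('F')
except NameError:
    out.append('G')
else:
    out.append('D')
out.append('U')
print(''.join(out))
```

Execution trace: 'V' (try body) → 'R' (inner try body, no exception) → 'T' (inner finally) → 'S' (try body, no exception) → 'D' (else) → 'U' (after the try/except). Output: VRTSDU

Answer: VRTSDU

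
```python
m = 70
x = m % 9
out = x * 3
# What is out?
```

Trace:
`m = 70` → m = 70
`x = m % 9` → x = 7
`out = x * 3` → out = 21
So out = 21

Answer: 21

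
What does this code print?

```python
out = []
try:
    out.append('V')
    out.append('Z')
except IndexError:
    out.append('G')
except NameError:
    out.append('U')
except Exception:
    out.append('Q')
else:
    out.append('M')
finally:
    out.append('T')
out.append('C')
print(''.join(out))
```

Execution trace: 'V' (try body) → 'Z' (try body, no exception) → 'M' (else) → 'T' (finally) → 'C' (after the try/except). Output: VZMTC

Answer: VZMTC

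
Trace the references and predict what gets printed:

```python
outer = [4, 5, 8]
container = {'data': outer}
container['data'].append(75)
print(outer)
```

Key concept: dict holds reference to list.
Step by step:
`outer = [4, 5, 8]` → outer = [4, 5, 8]
`container = {'data': outer}` → container = {'data': [4, 5, 8]}
`container['data'].append(75)` → outer = [4, 5, 8, 75]; container = {'data': [4, 5, 8, 75]}
`print(outer)` → prints [4, 5, 8, 75]

Answer: [4, 5, 8, 75]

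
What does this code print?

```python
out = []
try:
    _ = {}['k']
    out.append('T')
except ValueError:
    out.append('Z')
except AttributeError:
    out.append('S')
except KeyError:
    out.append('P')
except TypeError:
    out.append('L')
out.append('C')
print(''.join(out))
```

Execution trace: 'P' (except KeyError) → 'C' (after the try/except). Output: PC

Answer: PC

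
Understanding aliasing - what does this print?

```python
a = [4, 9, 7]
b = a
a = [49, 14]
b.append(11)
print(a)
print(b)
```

Key concept: rebinding vs mutation: a is rebound to a new list, b still points at the original.
Step by step:
`a = [4, 9, 7]` → a = [4, 9, 7]
`b = a` → b = [4, 9, 7] (same object as a)
`a = [49, 14]` → a = [49, 14]
`b.append(11)` → b = [4, 9, 7, 11]
`print(a)` → prints [49, 14]
`print(b)` → prints [4, 9, 7, 11]

Answer:
[49, 14]
[4, 9, 7, 11]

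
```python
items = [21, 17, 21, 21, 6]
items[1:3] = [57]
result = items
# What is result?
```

Trace:
`items = [21, 17, 21, 21, 6]` → items = [21, 17, 21, 21, 6]
`items[1:3] = [57]` → items = [21, 57, 21, 6]
`result = items` → result = [21, 57, 21, 6]
So result = [21, 57, 21, 6]

Answer: [21, 57, 21, 6]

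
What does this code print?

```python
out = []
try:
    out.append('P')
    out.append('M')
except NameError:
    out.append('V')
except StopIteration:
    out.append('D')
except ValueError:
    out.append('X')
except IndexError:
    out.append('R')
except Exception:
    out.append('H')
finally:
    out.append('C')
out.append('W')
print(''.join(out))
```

Execution trace: 'P' (try body) → 'M' (try body, no exception) → 'C' (finally) → 'W' (after the try/except). Output: PMCW

Answer: PMCW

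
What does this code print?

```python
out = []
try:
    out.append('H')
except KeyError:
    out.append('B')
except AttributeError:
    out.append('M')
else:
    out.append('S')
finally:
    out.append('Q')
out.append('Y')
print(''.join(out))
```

Execution trace: 'H' (try body, no exception) → 'S' (else) → 'Q' (finally) → 'Y' (after the try/except). Output: HSQY

Answer: HSQY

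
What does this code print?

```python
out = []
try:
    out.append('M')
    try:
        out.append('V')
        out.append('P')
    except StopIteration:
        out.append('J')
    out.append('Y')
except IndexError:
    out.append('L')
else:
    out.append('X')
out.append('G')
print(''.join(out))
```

Execution trace: 'M' (try body) → 'V' (inner try body) → 'P' (inner try body, no exception) → 'Y' (try body, no exception) → 'X' (else) → 'G' (after the try/except). Output: MVPYXG

Answer: MVPYXG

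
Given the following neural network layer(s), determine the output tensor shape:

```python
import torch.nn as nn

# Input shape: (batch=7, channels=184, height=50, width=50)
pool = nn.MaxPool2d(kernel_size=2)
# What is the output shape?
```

Input: (7, 184, 50, 50) -> Output: (7, 184, 25, 25)

Answer: (7, 184, 25, 25)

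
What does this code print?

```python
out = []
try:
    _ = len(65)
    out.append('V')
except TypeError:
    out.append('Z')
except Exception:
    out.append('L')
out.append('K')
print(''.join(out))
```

Execution trace: 'Z' (except TypeError) → 'K' (after the try/except). Output: ZK

Answer: ZK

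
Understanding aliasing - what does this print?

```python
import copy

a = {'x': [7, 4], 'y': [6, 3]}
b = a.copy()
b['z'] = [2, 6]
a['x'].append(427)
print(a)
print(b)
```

Key concept: shallow copy of dict with mutable values.
Step by step:
`a = {'x': [7, 4], 'y': [6, 3]}` → a = {'x': [7, 4], 'y': [6, 3]}
`b = a.copy()` → b = {'x': [7, 4], 'y': [6, 3]}
`b['z'] = [2, 6]` → b = {'x': [7, 4], 'y': [6, 3], 'z': [2, 6]}
`a['x'].append(427)` → a = {'x': [7, 4, 427], 'y': [6, 3]}; b = {'x': [7, 4, 427], 'y': [6, 3], 'z': [2, 6]}
`print(a)` → prints {'x': [7, 4, 427], 'y': [6, 3]}
`print(b)` → prints {'x': [7, 4, 427], 'y': [6, 3], 'z': [2, 6]}

Answer:
{'x': [7, 4, 427], 'y': [6, 3]}
{'x': [7, 4, 427], 'y': [6, 3], 'z': [2, 6]}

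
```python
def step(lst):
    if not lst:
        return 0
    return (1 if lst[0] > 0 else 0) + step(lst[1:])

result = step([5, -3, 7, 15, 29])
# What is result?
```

Count of positive elements in [5, -3, 7, 15, 29] = 4

Answer: 4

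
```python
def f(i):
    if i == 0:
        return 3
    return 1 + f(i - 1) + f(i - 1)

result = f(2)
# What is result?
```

f(i) = 1 + 2·f(i-1), f(0)=3. Closed form: (3+1)·2^2 - 1 = 15.

Answer: 15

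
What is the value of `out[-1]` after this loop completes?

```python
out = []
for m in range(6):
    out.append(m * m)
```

Last element of squares 0 to 5
`out` takes the values: [] → [0] → [0, 1] → [0, 1, 4] → [0, 1, 4, 9] → [0, 1, 4, 9, 16] → [0, 1, 4, 9, 16, 25]
So `out[-1]` = 25

Answer: 25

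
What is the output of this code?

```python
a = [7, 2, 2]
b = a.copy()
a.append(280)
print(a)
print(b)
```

Key concept: list.copy() creates independent copy.
Step by step:
`a = [7, 2, 2]` → a = [7, 2, 2]
`b = a.copy()` → b = [7, 2, 2]
`a.append(280)` → a = [7, 2, 2, 280]
`print(a)` → prints [7, 2, 2, 280]
`print(b)` → prints [7, 2, 2]

Answer:
[7, 2, 2, 280]
[7, 2, 2]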